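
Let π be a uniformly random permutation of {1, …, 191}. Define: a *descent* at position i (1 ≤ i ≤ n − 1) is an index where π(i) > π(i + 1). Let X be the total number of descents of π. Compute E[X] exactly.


Write X = Σ X_I over i = 1, …, 190, with X_I the indicator of one descent.
There are 190 indicators.
For each fixed i, the pair (π(i), π(i+1)) is a uniformly random ordered pair of distinct values from {1, …, 191}; by symmetry P[π(i) > π(i+1)] = 1/2.
By linearity: E[X] = 190 · (1/2) = (191 − 1) · (1/2) = 95 ≈ 95.00000.

E[X] = 95 = 95.00000.


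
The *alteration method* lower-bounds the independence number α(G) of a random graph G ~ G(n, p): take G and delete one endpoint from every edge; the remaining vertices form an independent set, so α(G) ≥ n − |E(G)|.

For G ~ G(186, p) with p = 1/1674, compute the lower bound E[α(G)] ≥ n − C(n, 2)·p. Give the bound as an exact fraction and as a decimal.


E[|E(G)|] = C(186, 2)·p = 17205 · (1/1674) = 185/18.
E[α(G)] ≥ n − E[|E(G)|] = 186 − 185/18 = 3163/18.
Numerically: ≈ 175.72222.
(This is only a lower bound; the true E[α(G)] may be larger.)

E[α(G)] ≥ 3163/18 ≈ 175.72222.


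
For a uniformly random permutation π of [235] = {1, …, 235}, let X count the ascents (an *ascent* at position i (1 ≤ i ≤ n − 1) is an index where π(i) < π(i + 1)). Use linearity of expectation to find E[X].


Write X = Σ X_I over i = 1, …, 234, with X_I the indicator of one ascent.
There are 234 indicators.
For each fixed i, the pair (π(i), π(i+1)) is a uniformly random ordered pair of distinct values from {1, …, 235}; by symmetry P[π(i) < π(i+1)] = 1/2.
By linearity: E[X] = 234 · (1/2) = (235 − 1) · (1/2) = 117 ≈ 117.000000.

E[X] = 117 = 117.000000.


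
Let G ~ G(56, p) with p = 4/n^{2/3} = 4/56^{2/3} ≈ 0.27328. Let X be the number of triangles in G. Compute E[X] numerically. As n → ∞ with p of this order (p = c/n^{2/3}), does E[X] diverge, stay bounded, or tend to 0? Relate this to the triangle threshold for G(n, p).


Number of potential triangles: C(56, 3) = 27720.
Each occurs with probability p³ ≈ (0.27328)³ ≈ 2.0408163e-02.
By linearity: E[X] = C(56, 3)·p³ ≈ 27720 · 2.0408163e-02 ≈ 565.71429.
Since α = 2/3 < 1, p = c/n^{2/3} ≫ 1/n is above the triangle threshold p ~ 1/n. Asymptotically E[X] ~ (c³/6)·n^{3(1−α)} = (4³/6)·n^{1} → ∞; triangles are abundant w.h.p.

E[X] ≈ 565.71429; in regime p = Θ(1/n^{2/3}) E[X] diverges (above the triangle threshold p ~ 1/n).


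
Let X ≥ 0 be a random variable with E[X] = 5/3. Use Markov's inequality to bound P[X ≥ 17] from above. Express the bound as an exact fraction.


μ = E[X] = 5/3, a = 17.
Markov: P[X ≥ 17] ≤ μ/a = (5/3)/17 = 5/51.
Numerically: ≈ 0.09804.
(Since a = 17 > μ = 1.66667, the bound 5/51 is < 1 and informative.)

P[X ≥ 17] ≤ 5/51 ≈ 0.09804.


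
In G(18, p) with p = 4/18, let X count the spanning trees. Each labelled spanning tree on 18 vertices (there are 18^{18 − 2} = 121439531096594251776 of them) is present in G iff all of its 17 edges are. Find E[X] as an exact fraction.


K_18 has 18^{18 − 2} = 121439531096594251776 labelled spanning trees.
For each such spanning tree H, let X_H = 1 if all 17 edges of H are present in G. Then P[X_H = 1] = p^{17} = (2/9)^{17} = 131072/16677181699666569.
By linearity of expectation: E[X] = Σ_H E[X_H] = 121439531096594251776 · p^{17} = 121439531096594251776 · 131072/16677181699666569 = 8589934592/9.
Numerically: E[X] ≈ 9.544e+08.

E[X] = 121439531096594251776 · (2/9)^{17} = 8589934592/9 ≈ 9.544e+08.


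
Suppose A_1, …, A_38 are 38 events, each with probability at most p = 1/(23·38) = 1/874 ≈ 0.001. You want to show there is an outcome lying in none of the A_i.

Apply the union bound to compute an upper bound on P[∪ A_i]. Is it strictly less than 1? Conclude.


Union bound: P[∪_{i=1}^{38} A_i] ≤ Σ_i P[A_i] ≤ 38·p = 38·(1/874) = 1/23.
Numerically: 1/23 ≈ 0.043.
Is 1/23 < 1? YES.
Since P[∪ A_i] ≤ 1/23 < 1, the complement has P[∩ A_i^c] ≥ 1 − 1/23 = 22/23 > 0, so some outcome avoids every A_i.

38·p = 1/23 ≈ 0.043; existence CERTIFIED by the union bound.


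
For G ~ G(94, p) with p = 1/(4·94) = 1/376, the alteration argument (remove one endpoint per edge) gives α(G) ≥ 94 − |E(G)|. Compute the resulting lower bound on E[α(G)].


E[|E(G)|] = C(94, 2)·p = 4371 · (1/376) = 93/8.
E[α(G)] ≥ n − E[|E(G)|] = 94 − 93/8 = 659/8.
Numerically: ≈ 82.375000.
(This is only a lower bound; the true E[α(G)] may be larger.)

E[α(G)] ≥ 659/8 ≈ 82.375000.


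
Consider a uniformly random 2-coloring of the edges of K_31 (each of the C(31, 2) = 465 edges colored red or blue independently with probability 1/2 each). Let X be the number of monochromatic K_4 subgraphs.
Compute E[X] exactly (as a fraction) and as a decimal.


Let X = Σ_S X_S over the C(31, 4) = 31465 subsets S of size 4, where X_S = 1 if the K_4 on S is monochromatic.
For a fixed S, the K_4 on S has C(4, 2) = 6 edges. P[all 6 edges red] = (1/2)^6, and likewise for blue, so P[monochromatic] = 2·(1/2)^6 = 2^{1 − 6} = 1/32.
By linearity: E[X] = C(31, 4) · 2^{1 − 6} = 31465 · 1/32 = 31465/32.
Numerically: E[X] ≈ 983.281250.

E[X] = C(31,4)·2^(1−C(4,2)) = 31465/32 ≈ 983.281250.


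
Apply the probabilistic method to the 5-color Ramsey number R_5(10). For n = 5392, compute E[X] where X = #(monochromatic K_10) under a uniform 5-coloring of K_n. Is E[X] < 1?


E[X] = C(5392, 10) · 5^{1 − 45} = 5676873040158402483252283957448 · 5^{−44} = 5676873040158402483252283957448/5684341886080801486968994140625.
As a reduced fraction: E[X] = 5676873040158402483252283957448/5684341886080801486968994140625 ≈ 0.998686.
Is E[X] < 1? YES.
Since E[X] < 1, there exists a 5-coloring of K_{5392} with no monochromatic K_10; hence R_5(10) > 5392.

E[X] = 5676873040158402483252283957448/5684341886080801486968994140625 ≈ 0.998686; E[X] < 1, so R_5(10) > 5392.


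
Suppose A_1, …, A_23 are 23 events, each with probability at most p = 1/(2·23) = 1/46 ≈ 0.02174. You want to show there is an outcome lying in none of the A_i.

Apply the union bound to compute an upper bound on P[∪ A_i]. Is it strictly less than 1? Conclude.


Union bound: P[∪_{i=1}^{23} A_i] ≤ Σ_i P[A_i] ≤ 23·p = 23·(1/46) = 1/2.
Numerically: 1/2 ≈ 0.50000.
Is 1/2 < 1? YES.
Since P[∪ A_i] ≤ 1/2 < 1, the complement has P[∩ A_i^c] ≥ 1 − 1/2 = 1/2 > 0, so some outcome avoids every A_i.

23·p = 1/2 ≈ 0.50000; existence CERTIFIED by the union bound.


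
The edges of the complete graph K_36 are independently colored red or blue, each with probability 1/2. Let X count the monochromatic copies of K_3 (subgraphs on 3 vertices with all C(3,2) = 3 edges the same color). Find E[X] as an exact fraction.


Let X = Σ_S X_S over the C(36, 3) = 7140 subsets S of size 3, where X_S = 1 if the K_3 on S is monochromatic.
For a fixed S, the K_3 on S has C(3, 2) = 3 edges. P[all 3 edges red] = (1/2)^3, and likewise for blue, so P[monochromatic] = 2·(1/2)^3 = 2^{1 − 3} = 1/4.
By linearity of expectation: E[X] = C(36, 3) · 2^{1 − 3} = 7140 · 1/4 = 1785.
Numerically: E[X] ≈ 1785.0000.

E[X] = C(36,3)·2^(1−C(3,2)) = 1785 ≈ 1785.0000.


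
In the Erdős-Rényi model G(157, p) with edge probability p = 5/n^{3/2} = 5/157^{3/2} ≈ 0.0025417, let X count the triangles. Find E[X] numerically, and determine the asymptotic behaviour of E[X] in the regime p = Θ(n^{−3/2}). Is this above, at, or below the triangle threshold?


Number of potential triangles: C(157, 3) = 632710.
Each occurs with probability p³ ≈ (0.0025417)³ ≈ 1.6419562e-08.
By linearity: E[X] = C(157, 3)·p³ ≈ 632710 · 1.6419562e-08 ≈ 0.01039.
Since α = 3/2 > 1, p = c/n^{3/2} = o(1/n) is below the triangle threshold p ~ 1/n. Asymptotically E[X] ~ (c³/6)·n^{3(1−α)} = (5³/6)·n^{-1.5} → 0, so by Markov's inequality G has no triangles w.h.p.

E[X] ≈ 0.01039; in regime p = Θ(1/n^{3/2}) E[X] tends to 0 (below the triangle threshold p ~ 1/n).


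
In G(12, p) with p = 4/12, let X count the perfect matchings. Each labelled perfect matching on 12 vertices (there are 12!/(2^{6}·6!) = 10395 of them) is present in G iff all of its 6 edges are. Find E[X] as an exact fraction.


K_12 has 12!/(2^{6}·6!) = 10395 labelled perfect matchings.
For each such perfect matching H, let X_H = 1 if all 6 edges of H are present in G. Then P[X_H = 1] = p^{6} = (1/3)^{6} = 1/729.
By linearity: E[X] = Σ_H E[X_H] = 10395 · p^{6} = 10395 · 1/729 = 385/27.
Numerically: E[X] ≈ 14.3.

E[X] = 10395 · (1/3)^{6} = 385/27 ≈ 14.3.


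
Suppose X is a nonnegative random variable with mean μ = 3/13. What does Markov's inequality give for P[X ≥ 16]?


μ = E[X] = 3/13, a = 16.
Markov: P[X ≥ 16] ≤ μ/a = (3/13)/16 = 3/208.
Numerically: ≈ 0.014.
(Since a = 16 > μ = 0.231, the bound 3/208 is < 1 and informative.)

P[X ≥ 16] ≤ 3/208 ≈ 0.014.


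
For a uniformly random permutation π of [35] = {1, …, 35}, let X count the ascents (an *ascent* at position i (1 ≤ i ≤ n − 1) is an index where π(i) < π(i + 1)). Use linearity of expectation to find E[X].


Write X = Σ X_I over i = 1, …, 34, with X_I the indicator of one ascent.
There are 34 indicators.
For each fixed i, the pair (π(i), π(i+1)) is a uniformly random ordered pair of distinct values from {1, …, 35}; by symmetry P[π(i) < π(i+1)] = 1/2.
By linearity: E[X] = 34 · (1/2) = (35 − 1) · (1/2) = 17 ≈ 17.00000.

E[X] = 17 = 17.00000.


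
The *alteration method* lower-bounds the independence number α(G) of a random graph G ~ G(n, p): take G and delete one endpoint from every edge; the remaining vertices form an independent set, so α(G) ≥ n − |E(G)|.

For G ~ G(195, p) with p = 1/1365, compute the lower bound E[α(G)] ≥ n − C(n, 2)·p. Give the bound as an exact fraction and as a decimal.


E[|E(G)|] = C(195, 2)·p = 18915 · (1/1365) = 97/7.
E[α(G)] ≥ n − E[|E(G)|] = 195 − 97/7 = 1268/7.
Numerically: ≈ 181.143.
(This is only a lower bound; the true E[α(G)] may be larger.)

E[α(G)] ≥ 1268/7 ≈ 181.143.


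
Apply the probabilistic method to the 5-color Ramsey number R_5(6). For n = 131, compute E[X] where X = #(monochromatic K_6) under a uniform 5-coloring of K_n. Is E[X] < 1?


E[X] = C(131, 6) · 5^{1 − 15} = 6249655776 · 5^{−14} = 6249655776/6103515625.
As a reduced fraction: E[X] = 6249655776/6103515625 ≈ 1.0239.
Is E[X] < 1? NO.
Since E[X] ≥ 1, the first-moment bound is inconclusive at n = 131; it does NOT by itself certify R_5(6) > 131.

E[X] = 6249655776/6103515625 ≈ 1.0239; E[X] ≥ 1; first-moment method inconclusive here.


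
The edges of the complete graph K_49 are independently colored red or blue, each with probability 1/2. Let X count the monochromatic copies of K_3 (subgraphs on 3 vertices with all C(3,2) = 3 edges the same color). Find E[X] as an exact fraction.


Let X = Σ_S X_S over the C(49, 3) = 18424 subsets S of size 3, where X_S = 1 if the K_3 on S is monochromatic.
For a fixed S, the K_3 on S has C(3, 2) = 3 edges. P[all 3 edges red] = (1/2)^3, and likewise for blue, so P[monochromatic] = 2·(1/2)^3 = 2^{1 − 3} = 1/4.
By linearity: E[X] = C(49, 3) · 2^{1 − 3} = 18424 · 1/4 = 4606.
Numerically: E[X] ≈ 4606.00000.

E[X] = C(49,3)·2^(1−C(3,2)) = 4606 ≈ 4606.00000.


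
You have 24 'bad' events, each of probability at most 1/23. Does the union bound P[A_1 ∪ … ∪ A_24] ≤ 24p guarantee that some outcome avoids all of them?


Union bound: P[∪_{i=1}^{24} A_i] ≤ Σ_i P[A_i] ≤ 24·p = 24·(1/23) = 24/23.
Numerically: 24/23 ≈ 1.043.
Is 24/23 < 1? NO.
Since the bound 24/23 is ≥ 1, the union bound is uninformative here; it does NOT by itself certify existence.

24·p = 24/23 ≈ 1.043; existence NOT certified by the union bound.


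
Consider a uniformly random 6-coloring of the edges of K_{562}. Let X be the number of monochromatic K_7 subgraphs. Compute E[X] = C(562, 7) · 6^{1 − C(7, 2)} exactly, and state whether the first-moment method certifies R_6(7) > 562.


E[X] = C(562, 7) · 6^{1 − 21} = 3384017972944752 · 6^{−20} = 3384017972944752/3656158440062976.
As a reduced fraction: E[X] = 70500374436349/76169967501312 ≈ 0.926.
Is E[X] < 1? YES.
Since E[X] < 1, there exists a 6-coloring of K_{562} with no monochromatic K_7; hence R_6(7) > 562.

E[X] = 70500374436349/76169967501312 ≈ 0.926; E[X] < 1, so R_6(7) > 562.


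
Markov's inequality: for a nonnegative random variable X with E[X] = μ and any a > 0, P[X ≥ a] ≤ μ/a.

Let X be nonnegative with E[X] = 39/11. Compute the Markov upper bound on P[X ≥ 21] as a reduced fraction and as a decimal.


μ = E[X] = 39/11, a = 21.
Markov: P[X ≥ 21] ≤ μ/a = (39/11)/21 = 13/77.
Numerically: ≈ 0.169.
(Since a = 21 > μ = 3.545, the bound 13/77 is < 1 and informative.)

P[X ≥ 21] ≤ 13/77 ≈ 0.169.


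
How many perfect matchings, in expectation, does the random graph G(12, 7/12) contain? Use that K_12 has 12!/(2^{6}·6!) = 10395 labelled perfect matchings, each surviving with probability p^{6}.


K_12 has 12!/(2^{6}·6!) = 10395 labelled perfect matchings.
For each such perfect matching H, let X_H = 1 if all 6 edges of H are present in G. Then P[X_H = 1] = p^{6} = (7/12)^{6} = 117649/2985984.
By linearity of expectation: E[X] = Σ_H E[X_H] = 10395 · p^{6} = 10395 · 117649/2985984 = 45294865/110592.
Numerically: E[X] ≈ 409.57.

E[X] = 10395 · (7/12)^{6} = 45294865/110592 ≈ 409.57.


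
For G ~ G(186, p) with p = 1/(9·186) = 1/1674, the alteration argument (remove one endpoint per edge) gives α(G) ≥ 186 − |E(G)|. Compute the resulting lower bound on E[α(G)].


E[|E(G)|] = C(186, 2)·p = 17205 · (1/1674) = 185/18.
E[α(G)] ≥ n − E[|E(G)|] = 186 − 185/18 = 3163/18.
Numerically: ≈ 175.72222.
(This is only a lower bound; the true E[α(G)] may be larger.)

E[α(G)] ≥ 3163/18 ≈ 175.72222.


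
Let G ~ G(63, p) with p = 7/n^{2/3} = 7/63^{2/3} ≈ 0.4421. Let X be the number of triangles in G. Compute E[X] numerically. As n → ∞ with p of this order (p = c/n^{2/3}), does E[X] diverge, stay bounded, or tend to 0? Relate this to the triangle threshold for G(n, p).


Number of potential triangles: C(63, 3) = 39711.
Each occurs with probability p³ ≈ (0.4421)³ ≈ 8.641975e-02.
By linearity: E[X] = C(63, 3)·p³ ≈ 39711 · 8.641975e-02 ≈ 3431.8148.
Since α = 2/3 < 1, p = c/n^{2/3} ≫ 1/n is above the triangle threshold p ~ 1/n. Asymptotically E[X] ~ (c³/6)·n^{3(1−α)} = (7³/6)·n^{1} → ∞; triangles are abundant w.h.p.

E[X] ≈ 3431.8148; in regime p = Θ(1/n^{2/3}) E[X] diverges (above the triangle threshold p ~ 1/n).


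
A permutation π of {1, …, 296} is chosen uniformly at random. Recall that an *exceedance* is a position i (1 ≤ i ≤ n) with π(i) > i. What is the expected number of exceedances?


Write X = Σ_{i=1}^{296} X_i, where X_i = 1_{π(i) > i}.
For each fixed i, π(i) is uniform over {1, …, 296} (marginal of a uniform permutation), so P[π(i) > i] = (n − i)/n. Summing: Σ_{i=1}^{296} (n − i)/n = (0 + 1 + … + 295)/296 = 296(296 − 1)/(2·296) = (296 − 1)/2.
Hence E[X] = Σ_{i=1}^{296} (296 − i)/296 = 295/2 ≈ 147.50000.

E[X] = 295/2 = 147.50000.


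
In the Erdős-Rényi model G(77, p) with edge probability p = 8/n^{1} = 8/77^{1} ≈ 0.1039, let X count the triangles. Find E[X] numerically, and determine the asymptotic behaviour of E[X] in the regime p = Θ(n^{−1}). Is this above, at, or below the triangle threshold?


Number of potential triangles: C(77, 3) = 73150.
Each occurs with probability p³ ≈ (0.1039)³ ≈ 1.121496e-03.
By linearity: E[X] = C(77, 3)·p³ ≈ 73150 · 1.121496e-03 ≈ 82.0374.
Here α = 1, so p = 8/n is exactly at the triangle threshold p ~ 1/n. Asymptotically E[X] → c³/6 = 8³/6 = 256/3 ≈ 85.3333, a bounded constant. In this regime the triangle count is asymptotically Poisson(c³/6).

E[X] ≈ 82.0374; in regime p = Θ(1/n^{1}) E[X] stays bounded (at the triangle threshold p ~ 1/n).


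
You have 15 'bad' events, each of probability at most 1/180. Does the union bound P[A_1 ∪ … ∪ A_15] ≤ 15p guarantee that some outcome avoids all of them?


Union bound: P[∪_{i=1}^{15} A_i] ≤ Σ_i P[A_i] ≤ 15·p = 15·(1/180) = 1/12.
Numerically: 1/12 ≈ 0.083333.
Is 1/12 < 1? YES.
Since P[∪ A_i] ≤ 1/12 < 1, the complement has P[∩ A_i^c] ≥ 1 − 1/12 = 11/12 > 0, so some outcome avoids every A_i.

15·p = 1/12 ≈ 0.083333; existence CERTIFIED by the union bound.


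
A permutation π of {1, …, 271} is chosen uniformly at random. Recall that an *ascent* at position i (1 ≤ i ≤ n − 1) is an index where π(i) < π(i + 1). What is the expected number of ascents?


Write X = Σ X_I over i = 1, …, 270, with X_I the indicator of one ascent.
There are 270 indicators.
For each fixed i, the pair (π(i), π(i+1)) is a uniformly random ordered pair of distinct values from {1, …, 271}; by symmetry P[π(i) < π(i+1)] = 1/2.
By linearity: E[X] = 270 · (1/2) = (271 − 1) · (1/2) = 135 ≈ 135.000.

E[X] = 135 = 135.000.


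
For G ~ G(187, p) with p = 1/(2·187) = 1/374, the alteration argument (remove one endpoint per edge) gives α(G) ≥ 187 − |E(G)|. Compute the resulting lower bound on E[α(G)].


E[|E(G)|] = C(187, 2)·p = 17391 · (1/374) = 93/2.
E[α(G)] ≥ n − E[|E(G)|] = 187 − 93/2 = 281/2.
Numerically: ≈ 140.50000.
(This is only a lower bound; the true E[α(G)] may be larger.)

E[α(G)] ≥ 281/2 ≈ 140.50000.


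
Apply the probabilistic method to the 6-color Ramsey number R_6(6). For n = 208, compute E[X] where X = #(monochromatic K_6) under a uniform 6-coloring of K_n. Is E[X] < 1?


E[X] = C(208, 6) · 6^{1 − 15} = 104579959848 · 6^{−14} = 104579959848/78364164096.
As a reduced fraction: E[X] = 4357498327/3265173504 ≈ 1.335.
Is E[X] < 1? NO.
Since E[X] ≥ 1, the first-moment bound is inconclusive at n = 208; it does NOT by itself certify R_6(6) > 208.

E[X] = 4357498327/3265173504 ≈ 1.335; E[X] ≥ 1; first-moment method inconclusive here.


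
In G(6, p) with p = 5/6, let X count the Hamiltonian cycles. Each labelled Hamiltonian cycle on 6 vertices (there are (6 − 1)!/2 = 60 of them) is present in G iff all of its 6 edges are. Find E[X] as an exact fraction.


K_6 has (6 − 1)!/2 = 60 labelled Hamiltonian cycles.
For each such Hamiltonian cycle H, let X_H = 1 if all 6 edges of H are present in G. Then P[X_H = 1] = p^{6} = (5/6)^{6} = 15625/46656.
Summing the indicators: E[X] = Σ_H E[X_H] = 60 · p^{6} = 60 · 15625/46656 = 78125/3888.
Numerically: E[X] ≈ 20.09.

E[X] = 60 · (5/6)^{6} = 78125/3888 ≈ 20.09.


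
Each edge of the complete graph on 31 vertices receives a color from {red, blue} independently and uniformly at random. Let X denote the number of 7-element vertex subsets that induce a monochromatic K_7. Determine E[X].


Let X = Σ_S X_S over the C(31, 7) = 2629575 subsets S of size 7, where X_S = 1 if the K_7 on S is monochromatic.
For a fixed S, the K_7 on S has C(7, 2) = 21 edges. P[all 21 edges red] = (1/2)^21, and likewise for blue, so P[monochromatic] = 2·(1/2)^21 = 2^{1 − 21} = 1/1048576.
By linearity: E[X] = C(31, 7) · 2^{1 − 21} = 2629575 · 1/1048576 = 2629575/1048576.
Numerically: E[X] ≈ 2.507758.

E[X] = C(31,7)·2^(1−C(7,2)) = 2629575/1048576 ≈ 2.507758.


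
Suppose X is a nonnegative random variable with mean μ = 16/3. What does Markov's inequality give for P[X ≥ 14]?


μ = E[X] = 16/3, a = 14.
Markov: P[X ≥ 14] ≤ μ/a = (16/3)/14 = 8/21.
Numerically: ≈ 0.3810.
(Since a = 14 > μ = 5.3333, the bound 8/21 is < 1 and informative.)

P[X ≥ 14] ≤ 8/21 ≈ 0.3810.


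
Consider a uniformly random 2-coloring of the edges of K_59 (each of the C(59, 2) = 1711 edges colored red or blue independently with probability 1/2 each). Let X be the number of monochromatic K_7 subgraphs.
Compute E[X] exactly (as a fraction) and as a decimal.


Let X = Σ_S X_S over the C(59, 7) = 341149446 subsets S of size 7, where X_S = 1 if the K_7 on S is monochromatic.
For a fixed S, the K_7 on S has C(7, 2) = 21 edges. P[all 21 edges red] = (1/2)^21, and likewise for blue, so P[monochromatic] = 2·(1/2)^21 = 2^{1 − 21} = 1/1048576.
By linearity of expectation: E[X] = C(59, 7) · 2^{1 − 21} = 341149446 · 1/1048576 = 170574723/524288.
Numerically: E[X] ≈ 325.345465.

E[X] = C(59,7)·2^(1−C(7,2)) = 170574723/524288 ≈ 325.345465.


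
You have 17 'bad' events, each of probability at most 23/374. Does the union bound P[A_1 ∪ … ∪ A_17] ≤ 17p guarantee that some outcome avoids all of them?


Union bound: P[∪_{i=1}^{17} A_i] ≤ Σ_i P[A_i] ≤ 17·p = 17·(23/374) = 23/22.
Numerically: 23/22 ≈ 1.0455.
Is 23/22 < 1? NO.
Since the bound 23/22 is ≥ 1, the union bound is uninformative here; it does NOT by itself certify existence.

17·p = 23/22 ≈ 1.0455; existence NOT certified by the union bound.


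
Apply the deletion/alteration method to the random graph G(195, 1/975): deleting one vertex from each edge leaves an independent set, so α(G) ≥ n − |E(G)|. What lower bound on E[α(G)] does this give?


E[|E(G)|] = C(195, 2)·p = 18915 · (1/975) = 97/5.
E[α(G)] ≥ n − E[|E(G)|] = 195 − 97/5 = 878/5.
Numerically: ≈ 175.60000.
(This is only a lower bound; the true E[α(G)] may be larger.)

E[α(G)] ≥ 878/5 ≈ 175.60000.


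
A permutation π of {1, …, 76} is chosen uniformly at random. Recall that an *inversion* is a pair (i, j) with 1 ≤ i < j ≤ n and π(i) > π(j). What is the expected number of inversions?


Write X = Σ X_I over the C(76, 2) = 2850 pairs i < j, with X_I the indicator of one inversion.
There are 2850 indicators.
For each fixed pair i < j, the values π(i) and π(j) are two distinct elements of {1, …, 76} in uniformly random order; by symmetry P[π(i) > π(j)] = 1/2.
By linearity: E[X] = 2850 · (1/2) = C(76, 2) · (1/2) = 2850/2 = 1425 ≈ 1425.0000.

E[X] = 1425 = 1425.0000.


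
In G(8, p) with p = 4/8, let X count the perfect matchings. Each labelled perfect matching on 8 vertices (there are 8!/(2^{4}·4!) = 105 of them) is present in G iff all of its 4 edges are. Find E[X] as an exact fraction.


K_8 has 8!/(2^{4}·4!) = 105 labelled perfect matchings.
For each such perfect matching H, let X_H = 1 if all 4 edges of H are present in G. Then P[X_H = 1] = p^{4} = (1/2)^{4} = 1/16.
Summing the indicators: E[X] = Σ_H E[X_H] = 105 · p^{4} = 105 · 1/16 = 105/16.
Numerically: E[X] ≈ 6.5625.

E[X] = 105 · (1/2)^{4} = 105/16 ≈ 6.5625.


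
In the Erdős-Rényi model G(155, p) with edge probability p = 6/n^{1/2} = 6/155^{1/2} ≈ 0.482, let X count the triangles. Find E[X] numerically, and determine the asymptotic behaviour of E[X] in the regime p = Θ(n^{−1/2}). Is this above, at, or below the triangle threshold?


Number of potential triangles: C(155, 3) = 608685.
Each occurs with probability p³ ≈ (0.482)³ ≈ 1.11933e-01.
By linearity: E[X] = C(155, 3)·p³ ≈ 608685 · 1.11933e-01 ≈ 68131.634.
Since α = 1/2 < 1, p = c/n^{1/2} ≫ 1/n is above the triangle threshold p ~ 1/n. Asymptotically E[X] ~ (c³/6)·n^{3(1−α)} = (6³/6)·n^{1.5} → ∞; triangles are abundant w.h.p.

E[X] ≈ 68131.634; in regime p = Θ(1/n^{1/2}) E[X] diverges (above the triangle threshold p ~ 1/n).


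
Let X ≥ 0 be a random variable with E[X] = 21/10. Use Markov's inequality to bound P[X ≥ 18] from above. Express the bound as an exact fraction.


μ = E[X] = 21/10, a = 18.
Markov: P[X ≥ 18] ≤ μ/a = (21/10)/18 = 7/60.
Numerically: ≈ 0.1167.
(Since a = 18 > μ = 2.1000, the bound 7/60 is < 1 and informative.)

P[X ≥ 18] ≤ 7/60 ≈ 0.1167.


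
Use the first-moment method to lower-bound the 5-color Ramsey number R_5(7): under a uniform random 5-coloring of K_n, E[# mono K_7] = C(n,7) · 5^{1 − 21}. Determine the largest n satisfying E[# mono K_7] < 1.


We need C(n, 7) · 5^{1 − 21} < 1, i.e. C(n, 7) < 5^{21 − 1} = 95367431640625.
Check values of n near the boundary:
  n = 333: C(333, 7) = 84549532139028; 84549532139028 < 95367431640625? YES
  n = 334: C(334, 7) = 86359460961576; 86359460961576 < 95367431640625? YES
  n = 335: C(335, 7) = 88202498238195; 88202498238195 < 95367431640625? YES
  n = 336: C(336, 7) = 90079147136880; 90079147136880 < 95367431640625? YES
  n = 337: C(337, 7) = 91989916924632; 91989916924632 < 95367431640625? YES
  n = 338: C(338, 7) = 93935323022736; 93935323022736 < 95367431640625? YES
  n = 339: C(339, 7) = 95915887062372; 95915887062372 < 95367431640625? NO
  n = 340: C(340, 7) = 97932136940560; 97932136940560 < 95367431640625? NO
  n = 341: C(341, 7) = 99984606876440; 99984606876440 < 95367431640625? NO
The largest n with C(n, 7) < 95367431640625 is n = 338 (where E[X] = 93935323022736/95367431640625 ≈ 0.9849833). Hence R_5(7) > 338, i.e. R_5(7) ≥ 339.

Largest n = 338; hence R_5(7) > 338.


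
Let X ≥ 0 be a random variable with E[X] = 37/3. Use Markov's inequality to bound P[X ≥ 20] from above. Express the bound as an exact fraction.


μ = E[X] = 37/3, a = 20.
Markov: P[X ≥ 20] ≤ μ/a = (37/3)/20 = 37/60.
Numerically: ≈ 0.616667.
(Since a = 20 > μ = 12.333333, the bound 37/60 is < 1 and informative.)

P[X ≥ 20] ≤ 37/60 ≈ 0.616667.


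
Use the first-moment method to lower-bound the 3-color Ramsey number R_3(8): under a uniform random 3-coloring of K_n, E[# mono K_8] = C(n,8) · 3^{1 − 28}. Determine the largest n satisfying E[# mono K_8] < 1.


We need C(n, 8) · 3^{1 − 28} < 1, i.e. C(n, 8) < 3^{28 − 1} = 7625597484987.
Check values of n near the boundary:
  n = 151: C(151, 8) = 5551321138650; 5551321138650 < 7625597484987? YES
  n = 152: C(152, 8) = 5859727868575; 5859727868575 < 7625597484987? YES
  n = 153: C(153, 8) = 6183023199255; 6183023199255 < 7625597484987? YES
  n = 154: C(154, 8) = 6521818990995; 6521818990995 < 7625597484987? YES
  n = 155: C(155, 8) = 6876747915675; 6876747915675 < 7625597484987? YES
  n = 156: C(156, 8) = 7248464019225; 7248464019225 < 7625597484987? YES
  n = 157: C(157, 8) = 7637643295425; 7637643295425 < 7625597484987? NO
  n = 158: C(158, 8) = 8044984271181; 8044984271181 < 7625597484987? NO
  n = 159: C(159, 8) = 8471208603429; 8471208603429 < 7625597484987? NO
The largest n with C(n, 8) < 7625597484987 is n = 156 (where E[X] = 805384891025/847288609443 ≈ 0.9505437). Hence R_3(8) > 156, i.e. R_3(8) ≥ 157.

Largest n = 156; hence R_3(8) > 156.


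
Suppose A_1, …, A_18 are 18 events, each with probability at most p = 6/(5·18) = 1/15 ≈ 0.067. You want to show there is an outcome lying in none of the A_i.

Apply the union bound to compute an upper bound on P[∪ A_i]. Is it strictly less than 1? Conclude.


Union bound: P[∪_{i=1}^{18} A_i] ≤ Σ_i P[A_i] ≤ 18·p = 18·(1/15) = 6/5.
Numerically: 6/5 ≈ 1.200.
Is 6/5 < 1? NO.
Since the bound 6/5 is ≥ 1, the union bound is uninformative here; it does NOT by itself certify existence.

18·p = 6/5 ≈ 1.200; existence NOT certified by the union bound.


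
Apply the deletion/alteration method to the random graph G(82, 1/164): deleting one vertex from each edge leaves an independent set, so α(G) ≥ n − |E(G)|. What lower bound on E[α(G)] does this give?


E[|E(G)|] = C(82, 2)·p = 3321 · (1/164) = 81/4.
E[α(G)] ≥ n − E[|E(G)|] = 82 − 81/4 = 247/4.
Numerically: ≈ 61.750000.
(This is only a lower bound; the true E[α(G)] may be larger.)

E[α(G)] ≥ 247/4 ≈ 61.750000.


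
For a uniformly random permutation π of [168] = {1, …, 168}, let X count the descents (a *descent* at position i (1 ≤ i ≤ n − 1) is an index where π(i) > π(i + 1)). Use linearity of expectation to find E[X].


Write X = Σ X_I over i = 1, …, 167, with X_I the indicator of one descent.
There are 167 indicators.
For each fixed i, the pair (π(i), π(i+1)) is a uniformly random ordered pair of distinct values from {1, …, 168}; by symmetry P[π(i) > π(i+1)] = 1/2.
By linearity: E[X] = 167 · (1/2) = (168 − 1) · (1/2) = 167/2 ≈ 83.50000.

E[X] = 167/2 = 83.50000.


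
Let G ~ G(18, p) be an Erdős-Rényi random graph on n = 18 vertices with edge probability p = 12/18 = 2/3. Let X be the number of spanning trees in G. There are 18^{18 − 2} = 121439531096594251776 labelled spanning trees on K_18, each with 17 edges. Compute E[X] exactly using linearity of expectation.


K_18 has 18^{18 − 2} = 121439531096594251776 labelled spanning trees.
For each such spanning tree H, let X_H = 1 if all 17 edges of H are present in G. Then P[X_H = 1] = p^{17} = (2/3)^{17} = 131072/129140163.
By linearity of expectation: E[X] = Σ_H E[X_H] = 121439531096594251776 · p^{17} = 121439531096594251776 · 131072/129140163 = 123256172596690944.
Numerically: E[X] ≈ 1.2326e+17.

E[X] = 121439531096594251776 · (2/3)^{17} = 123256172596690944 ≈ 1.2326e+17.


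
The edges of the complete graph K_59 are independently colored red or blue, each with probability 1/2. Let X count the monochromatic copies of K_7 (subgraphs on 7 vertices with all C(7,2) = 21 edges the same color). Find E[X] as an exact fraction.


Let X = Σ_S X_S over the C(59, 7) = 341149446 subsets S of size 7, where X_S = 1 if the K_7 on S is monochromatic.
For a fixed S, the K_7 on S has C(7, 2) = 21 edges. P[all 21 edges red] = (1/2)^21, and likewise for blue, so P[monochromatic] = 2·(1/2)^21 = 2^{1 − 21} = 1/1048576.
By linearity of expectation: E[X] = C(59, 7) · 2^{1 − 21} = 341149446 · 1/1048576 = 170574723/524288.
Numerically: E[X] ≈ 325.345.

E[X] = C(59,7)·2^(1−C(7,2)) = 170574723/524288 ≈ 325.345.


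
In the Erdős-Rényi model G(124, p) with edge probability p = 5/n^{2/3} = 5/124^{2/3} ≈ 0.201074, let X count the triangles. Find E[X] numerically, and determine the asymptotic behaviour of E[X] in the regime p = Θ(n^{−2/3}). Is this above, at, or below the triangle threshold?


Number of potential triangles: C(124, 3) = 310124.
Each occurs with probability p³ ≈ (0.201074)³ ≈ 8.12955255e-03.
By linearity: E[X] = C(124, 3)·p³ ≈ 310124 · 8.12955255e-03 ≈ 2521.169355.
Since α = 2/3 < 1, p = c/n^{2/3} ≫ 1/n is above the triangle threshold p ~ 1/n. Asymptotically E[X] ~ (c³/6)·n^{3(1−α)} = (5³/6)·n^{1} → ∞; triangles are abundant w.h.p.

E[X] ≈ 2521.169355; in regime p = Θ(1/n^{2/3}) E[X] diverges (above the triangle threshold p ~ 1/n).


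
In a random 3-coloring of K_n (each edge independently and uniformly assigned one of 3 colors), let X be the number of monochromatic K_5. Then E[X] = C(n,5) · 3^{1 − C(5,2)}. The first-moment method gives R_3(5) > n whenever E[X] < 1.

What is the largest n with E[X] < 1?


We need C(n, 5) · 3^{1 − 10} < 1, i.e. C(n, 5) < 3^{10 − 1} = 19683.
Check values of n near the boundary:
  n = 15: C(15, 5) = 3003; 3003 < 19683? YES
  n = 16: C(16, 5) = 4368; 4368 < 19683? YES
  n = 17: C(17, 5) = 6188; 6188 < 19683? YES
  n = 18: C(18, 5) = 8568; 8568 < 19683? YES
  n = 19: C(19, 5) = 11628; 11628 < 19683? YES
  n = 20: C(20, 5) = 15504; 15504 < 19683? YES
  n = 21: C(21, 5) = 20349; 20349 < 19683? NO
  n = 22: C(22, 5) = 26334; 26334 < 19683? NO
The largest n with C(n, 5) < 19683 is n = 20 (where E[X] = 5168/6561 ≈ 0.78768). Hence R_3(5) > 20, i.e. R_3(5) ≥ 21.

Largest n = 20; hence R_3(5) > 20.


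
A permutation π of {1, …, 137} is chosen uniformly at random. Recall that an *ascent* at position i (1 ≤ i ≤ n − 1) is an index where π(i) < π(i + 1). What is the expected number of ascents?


Write X = Σ X_I over i = 1, …, 136, with X_I the indicator of one ascent.
There are 136 indicators.
For each fixed i, the pair (π(i), π(i+1)) is a uniformly random ordered pair of distinct values from {1, …, 137}; by symmetry P[π(i) < π(i+1)] = 1/2.
By linearity: E[X] = 136 · (1/2) = (137 − 1) · (1/2) = 68 ≈ 68.0000.

E[X] = 68 = 68.0000.


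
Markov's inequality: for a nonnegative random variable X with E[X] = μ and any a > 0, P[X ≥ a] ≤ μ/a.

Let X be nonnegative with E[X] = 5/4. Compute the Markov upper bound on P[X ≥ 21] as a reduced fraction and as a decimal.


μ = E[X] = 5/4, a = 21.
Markov: P[X ≥ 21] ≤ μ/a = (5/4)/21 = 5/84.
Numerically: ≈ 0.060.
(Since a = 21 > μ = 1.250, the bound 5/84 is < 1 and informative.)

P[X ≥ 21] ≤ 5/84 ≈ 0.060.


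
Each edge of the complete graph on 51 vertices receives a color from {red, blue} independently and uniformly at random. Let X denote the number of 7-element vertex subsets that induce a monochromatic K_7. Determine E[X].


Let X = Σ_S X_S over the C(51, 7) = 115775100 subsets S of size 7, where X_S = 1 if the K_7 on S is monochromatic.
For a fixed S, the K_7 on S has C(7, 2) = 21 edges. P[all 21 edges red] = (1/2)^21, and likewise for blue, so P[monochromatic] = 2·(1/2)^21 = 2^{1 − 21} = 1/1048576.
Summing: E[X] = C(51, 7) · 2^{1 − 21} = 115775100 · 1/1048576 = 28943775/262144.
Numerically: E[X] ≈ 110.411739.

E[X] = C(51,7)·2^(1−C(7,2)) = 28943775/262144 ≈ 110.411739.


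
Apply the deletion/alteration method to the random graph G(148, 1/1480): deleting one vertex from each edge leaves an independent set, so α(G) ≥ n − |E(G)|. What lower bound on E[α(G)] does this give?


E[|E(G)|] = C(148, 2)·p = 10878 · (1/1480) = 147/20.
E[α(G)] ≥ n − E[|E(G)|] = 148 − 147/20 = 2813/20.
Numerically: ≈ 140.65000.
(This is only a lower bound; the true E[α(G)] may be larger.)

E[α(G)] ≥ 2813/20 ≈ 140.65000.


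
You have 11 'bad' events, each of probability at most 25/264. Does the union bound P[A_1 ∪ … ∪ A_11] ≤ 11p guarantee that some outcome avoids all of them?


Union bound: P[∪_{i=1}^{11} A_i] ≤ Σ_i P[A_i] ≤ 11·p = 11·(25/264) = 25/24.
Numerically: 25/24 ≈ 1.041667.
Is 25/24 < 1? NO.
Since the bound 25/24 is ≥ 1, the union bound is uninformative here; it does NOT by itself certify existence.

11·p = 25/24 ≈ 1.041667; existence NOT certified by the union bound.


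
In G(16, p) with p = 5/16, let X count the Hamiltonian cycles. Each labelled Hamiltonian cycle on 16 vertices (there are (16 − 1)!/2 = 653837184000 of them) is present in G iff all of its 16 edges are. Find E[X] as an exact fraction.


K_16 has (16 − 1)!/2 = 653837184000 labelled Hamiltonian cycles.
For each such Hamiltonian cycle H, let X_H = 1 if all 16 edges of H are present in G. Then P[X_H = 1] = p^{16} = (5/16)^{16} = 152587890625/18446744073709551616.
By linearity: E[X] = Σ_H E[X_H] = 653837184000 · p^{16} = 653837184000 · 152587890625/18446744073709551616 = 97429332733154296875/18014398509481984.
Numerically: E[X] ≈ 5408.

E[X] = 653837184000 · (5/16)^{16} = 97429332733154296875/18014398509481984 ≈ 5408.


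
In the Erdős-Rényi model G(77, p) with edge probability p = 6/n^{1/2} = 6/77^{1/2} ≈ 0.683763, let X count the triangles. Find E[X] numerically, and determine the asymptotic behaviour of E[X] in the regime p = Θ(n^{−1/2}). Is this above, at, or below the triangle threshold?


Number of potential triangles: C(77, 3) = 73150.
Each occurs with probability p³ ≈ (0.683763)³ ≈ 3.19681617e-01.
By linearity: E[X] = C(77, 3)·p³ ≈ 73150 · 3.19681617e-01 ≈ 23384.710290.
Since α = 1/2 < 1, p = c/n^{1/2} ≫ 1/n is above the triangle threshold p ~ 1/n. Asymptotically E[X] ~ (c³/6)·n^{3(1−α)} = (6³/6)·n^{1.5} → ∞; triangles are abundant w.h.p.

E[X] ≈ 23384.710290; in regime p = Θ(1/n^{1/2}) E[X] diverges (above the triangle threshold p ~ 1/n).


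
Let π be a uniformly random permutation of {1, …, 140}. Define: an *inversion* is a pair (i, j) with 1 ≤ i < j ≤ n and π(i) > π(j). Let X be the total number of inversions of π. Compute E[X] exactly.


Write X = Σ X_I over the C(140, 2) = 9730 pairs i < j, with X_I the indicator of one inversion.
There are 9730 indicators.
For each fixed pair i < j, the values π(i) and π(j) are two distinct elements of {1, …, 140} in uniformly random order; by symmetry P[π(i) > π(j)] = 1/2.
By linearity: E[X] = 9730 · (1/2) = C(140, 2) · (1/2) = 9730/2 = 4865 ≈ 4865.000.

E[X] = 4865 = 4865.000.


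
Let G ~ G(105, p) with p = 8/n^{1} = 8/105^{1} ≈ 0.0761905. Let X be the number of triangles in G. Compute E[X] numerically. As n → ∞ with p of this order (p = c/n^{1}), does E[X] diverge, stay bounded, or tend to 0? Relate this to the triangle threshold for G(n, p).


Number of potential triangles: C(105, 3) = 187460.
Each occurs with probability p³ ≈ (0.0761905)³ ≈ 4.42284850e-04.
By linearity: E[X] = C(105, 3)·p³ ≈ 187460 · 4.42284850e-04 ≈ 82.910718.
Here α = 1, so p = 8/n is exactly at the triangle threshold p ~ 1/n. Asymptotically E[X] → c³/6 = 8³/6 = 256/3 ≈ 85.333333, a bounded constant. In this regime the triangle count is asymptotically Poisson(c³/6).

E[X] ≈ 82.910718; in regime p = Θ(1/n^{1}) E[X] stays bounded (at the triangle threshold p ~ 1/n).


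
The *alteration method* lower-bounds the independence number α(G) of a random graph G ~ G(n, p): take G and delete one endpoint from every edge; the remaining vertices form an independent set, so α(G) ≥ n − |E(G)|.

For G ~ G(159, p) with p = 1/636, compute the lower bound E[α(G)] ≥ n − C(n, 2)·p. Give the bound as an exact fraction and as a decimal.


E[|E(G)|] = C(159, 2)·p = 12561 · (1/636) = 79/4.
E[α(G)] ≥ n − E[|E(G)|] = 159 − 79/4 = 557/4.
Numerically: ≈ 139.25000.
(This is only a lower bound; the true E[α(G)] may be larger.)

E[α(G)] ≥ 557/4 ≈ 139.25000.


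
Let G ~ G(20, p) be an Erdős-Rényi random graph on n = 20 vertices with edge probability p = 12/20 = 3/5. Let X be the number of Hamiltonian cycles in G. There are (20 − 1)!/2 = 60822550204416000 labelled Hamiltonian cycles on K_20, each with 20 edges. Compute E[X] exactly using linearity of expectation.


K_20 has (20 − 1)!/2 = 60822550204416000 labelled Hamiltonian cycles.
For each such Hamiltonian cycle H, let X_H = 1 if all 20 edges of H are present in G. Then P[X_H = 1] = p^{20} = (3/5)^{20} = 3486784401/95367431640625.
By linearity: E[X] = Σ_H E[X_H] = 60822550204416000 · p^{20} = 60822550204416000 · 3486784401/95367431640625 = 1696600954254376560918528/762939453125.
Numerically: E[X] ≈ 2.22377e+12.

E[X] = 60822550204416000 · (3/5)^{20} = 1696600954254376560918528/762939453125 ≈ 2.22377e+12.


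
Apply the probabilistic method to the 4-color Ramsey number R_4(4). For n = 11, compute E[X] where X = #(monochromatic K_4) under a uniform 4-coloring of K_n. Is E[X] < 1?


E[X] = C(11, 4) · 4^{1 − 6} = 330 · 4^{−5} = 330/1024.
As a reduced fraction: E[X] = 165/512 ≈ 0.3222656.
Is E[X] < 1? YES.
Since E[X] < 1, there exists a 4-coloring of K_{11} with no monochromatic K_4; hence R_4(4) > 11.

E[X] = 165/512 ≈ 0.3222656; E[X] < 1, so R_4(4) > 11.


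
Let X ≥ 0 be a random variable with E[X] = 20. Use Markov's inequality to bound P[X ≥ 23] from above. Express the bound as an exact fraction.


μ = E[X] = 20, a = 23.
Markov: P[X ≥ 23] ≤ μ/a = (20)/23 = 20/23.
Numerically: ≈ 0.869565.
(Since a = 23 > μ = 20.000000, the bound 20/23 is < 1 and informative.)

P[X ≥ 23] ≤ 20/23 ≈ 0.869565.


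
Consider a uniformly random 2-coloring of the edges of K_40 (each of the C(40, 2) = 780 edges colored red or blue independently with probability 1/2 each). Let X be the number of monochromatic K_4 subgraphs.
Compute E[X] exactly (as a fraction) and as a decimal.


Let X = Σ_S X_S over the C(40, 4) = 91390 subsets S of size 4, where X_S = 1 if the K_4 on S is monochromatic.
For a fixed S, the K_4 on S has C(4, 2) = 6 edges. P[all 6 edges red] = (1/2)^6, and likewise for blue, so P[monochromatic] = 2·(1/2)^6 = 2^{1 − 6} = 1/32.
Summing: E[X] = C(40, 4) · 2^{1 − 6} = 91390 · 1/32 = 45695/16.
Numerically: E[X] ≈ 2855.9375.

E[X] = C(40,4)·2^(1−C(4,2)) = 45695/16 ≈ 2855.9375.


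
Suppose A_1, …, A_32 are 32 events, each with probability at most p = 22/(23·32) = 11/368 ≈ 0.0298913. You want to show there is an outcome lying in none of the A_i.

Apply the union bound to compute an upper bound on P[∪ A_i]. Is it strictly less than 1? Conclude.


Union bound: P[∪_{i=1}^{32} A_i] ≤ Σ_i P[A_i] ≤ 32·p = 32·(11/368) = 22/23.
Numerically: 22/23 ≈ 0.9565217.
Is 22/23 < 1? YES.
Since P[∪ A_i] ≤ 22/23 < 1, the complement has P[∩ A_i^c] ≥ 1 − 22/23 = 1/23 > 0, so some outcome avoids every A_i.

32·p = 22/23 ≈ 0.9565217; existence CERTIFIED by the union bound.
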